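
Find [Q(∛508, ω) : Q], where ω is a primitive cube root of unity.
[Q(∛508, ω) : Q] = 6

[Q(∛508):Q] = 3 (min poly x^3 - 508, irreducible since 508 is not a perfect cube). [Q(ω):Q] = 2 (min poly x^2 + x + 1). Since Q(∛508) ⊂ R and ω ∉ R, we have ω ∉ Q(∛508), so x^2 + x + 1 remains irreducible over Q(∛508) and [Q(∛508, ω) : Q(∛508)] = 2. By the tower law, [Q(∛508, ω) : Q] = 3 · 2 = 6. (In fact Q(∛508, ω) is the splitting field of x^3 - 508 over Q.)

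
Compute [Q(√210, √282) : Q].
[Q(√210, √282) : Q] = 4

[Q(√210):Q] = 2 (min poly x^2 - 210, irreducible since 210 is squarefree > 1). For the top step, suppose √282 ∈ Q(√210), say √282 = c + d√210 with c, d ∈ Q. Squaring: 282 = c^2 + 210d^2 + 2cd√210. Since √210 ∉ Q this forces 2cd = 0. If d = 0 then √282 = c ∈ Q, contradicting 282 squarefree > 1. If c = 0 then 282 = 210d^2, so 210·282 = (210d)^2 is a perfect square in Q — but 210·282 = 59220 is not a perfect square (since 210 and 282 are distinct squarefree integers). Contradiction. Hence √282 ∉ Q(√210), so x^2 - 282 stays irreducible over Q(√210) and [Q(√210, √282) : Q(√210)] = 2. By the tower law, [Q(√210, √282) : Q] = 2 · 2 = 4.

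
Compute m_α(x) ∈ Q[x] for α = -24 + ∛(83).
m_α(x) = x^3 + 72x^2 + 1728x + 13741

Set β = α + 24 = ∛(83), so β^3 = 83. Then (α + 24)^3 - 83 = 0, i.e. α is a root of g(x) = (x + 24)^3 - 83 = x^3 + 72x^2 + 1728x + 13741. Since g(x) = h(x + 24) where h(x) = x^3 - 83, and h is irreducible over Q (because 83 is not a perfect cube, so h has no rational root, and a monic cubic with no rational root is irreducible), g is also irreducible (irreducibility is preserved under the substitution x → x + 24). Hence m_α(x) = x^3 + 72x^2 + 1728x + 13741.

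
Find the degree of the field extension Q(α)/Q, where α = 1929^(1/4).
[Q(α):Q] = 4

α is a root of x^4 - 1929. By Eisenstein's criterion at the prime p = 3 (which divides the constant term 1929 but p^2 = 9 does not, since 1929 is squarefree), x^4 - 1929 is irreducible over Q. Hence [Q(α):Q] = 4.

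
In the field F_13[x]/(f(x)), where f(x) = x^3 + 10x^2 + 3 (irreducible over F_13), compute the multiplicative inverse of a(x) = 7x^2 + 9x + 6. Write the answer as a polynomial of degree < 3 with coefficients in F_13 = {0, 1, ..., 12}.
a(x)^(-1) ≡ 5x^2 + 4x + 9 (mod f(x))

Since f is irreducible over F_13, F_13[x]/(f) is a field and a(x) ≠ 0 has an inverse. Apply the extended Euclidean algorithm to f(x) and a(x) in F_13[x]: f(x) = (2x + 10)·a(x) + (2x + 8);  a(x) = (10x + 10)·(2x + 8) + (4). The last nonzero remainder is the constant 4 = gcd(f, a) in F_13. Back-substituting through the division chain expresses 4 = s(x)·a(x) + t(x)·f(x) with s(x) ≡ 7x^2 + 3x + 10 (mod f), so (7x^2 + 3x + 10)·a(x) ≡ 4 (mod f). Multiplying by 4^(-1) ≡ 10 in F_13 gives a(x)^(-1) ≡ 10·(7x^2 + 3x + 10) ≡ 5x^2 + 4x + 9 (mod f). Check: (7x^2 + 9x + 6)·(5x^2 + 4x + 9) = 9x^4 + 8x^3 + 12x^2 + x + 2 ≡ 1 (mod x^3 + 10x^2 + 3).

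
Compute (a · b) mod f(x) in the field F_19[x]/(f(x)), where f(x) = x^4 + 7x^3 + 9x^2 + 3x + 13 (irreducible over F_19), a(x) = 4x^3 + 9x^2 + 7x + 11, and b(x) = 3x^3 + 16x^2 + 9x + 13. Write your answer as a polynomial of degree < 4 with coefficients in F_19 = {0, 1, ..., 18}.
a · b ≡ 4x^3 + 11x^2 + 5x + 8 (mod f(x))

Multiply in F_19[x]: a(x)·b(x) = (4x^3 + 9x^2 + 7x + 11)·(3x^3 + 16x^2 + 9x + 13) = 12x^6 + 15x^5 + 11x^4 + 12x^3 + 14x^2 + 10. This has degree ≥ 4, so divide by f(x) over F_19: 12x^6 + 15x^5 + 11x^4 + 12x^3 + 14x^2 + 10 = (12x^2 + 7x + 6)·(x^4 + 7x^3 + 9x^2 + 3x + 13) + (4x^3 + 11x^2 + 5x + 8). Hence a·b ≡ 4x^3 + 11x^2 + 5x + 8 (mod f). (F_19[x]/(f) is a field with 19^4 = 130321 elements since f is irreducible of degree 4.)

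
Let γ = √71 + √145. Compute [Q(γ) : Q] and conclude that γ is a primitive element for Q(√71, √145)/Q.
[Q(γ) : Q] = 4 (equivalently, Q(γ) = Q(√71, √145))

Obviously Q(γ) ⊆ Q(√71, √145), and [Q(√71, √145):Q] = 4 (since 71, 145 are distinct squarefree integers > 1 with 10295 not a perfect square). To show equality we compute the minimal polynomial of γ. From γ = √71 + √145: γ^2 = 71 + 2√(10295) + 145 = 216 + 2√(10295), so γ^2 - 216 = 2√(10295); squaring, (γ^2 - 216)^2 = 4·10295, i.e. γ^4 - 432γ^2 + 46656 - 41180 = 0, i.e. γ^4 - 432γ^2 + 5476 = 0. So γ is a root of x^4 - 432x^2 + 5476. This polynomial is irreducible over Q: it has no rational root (each ±√71 ± √145 is irrational), and any factorization into two quadratics over Q would force √(10295) ∈ Q (pairing opposite roots) or √71, √145 ∈ Q (other pairings), all impossible. Hence [Q(γ):Q] = 4 = [Q(√71, √145):Q], so Q(γ) = Q(√71, √145).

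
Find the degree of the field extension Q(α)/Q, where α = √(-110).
[Q(α):Q] = 2

[Q(α):Q] equals the degree of the minimal polynomial of α. Here α^2 = -110 and x^2 + 110 is irreducible (d = -110 is squarefree, ≠ 1, hence not a square), so deg(m_α) = 2. Thus [Q(α):Q] = 2.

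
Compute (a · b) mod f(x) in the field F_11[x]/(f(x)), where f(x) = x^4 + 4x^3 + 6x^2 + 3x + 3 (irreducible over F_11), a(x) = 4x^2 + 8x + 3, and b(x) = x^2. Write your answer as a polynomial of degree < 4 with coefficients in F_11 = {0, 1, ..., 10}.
a · b ≡ 3x^3 + x^2 + 10x + 10 (mod f(x))

Multiply in F_11[x]: a(x)·b(x) = (4x^2 + 8x + 3)·(x^2) = 4x^4 + 8x^3 + 3x^2. This has degree ≥ 4, so divide by f(x) over F_11: 4x^4 + 8x^3 + 3x^2 = (4)·(x^4 + 4x^3 + 6x^2 + 3x + 3) + (3x^3 + x^2 + 10x + 10). Hence a·b ≡ 3x^3 + x^2 + 10x + 10 (mod f). (F_11[x]/(f) is a field with 11^4 = 14641 elements since f is irreducible of degree 4.)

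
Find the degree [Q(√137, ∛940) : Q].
[Q(√137, ∛940) : Q] = 6

Let L = Q(√137, ∛940). Since Q(√137) ⊂ L and [Q(√137):Q] = 2, the tower law gives 2 | [L:Q]. Likewise Q(∛940) ⊂ L with [Q(∛940):Q] = 3 (because 940 is not a perfect cube), so 3 | [L:Q]. As gcd(2,3) = 1, [L:Q] is divisible by 6. Conversely L is generated over Q by √137 and ∛940, so [L:Q] ≤ 2·3 = 6. Therefore [Q(√137, ∛940) : Q] = 6.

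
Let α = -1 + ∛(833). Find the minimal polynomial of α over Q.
m_α(x) = x^3 + 3x^2 + 3x - 832

Set β = α + 1 = ∛(833), so β^3 = 833. Then (α + 1)^3 - 833 = 0, i.e. α is a root of g(x) = (x + 1)^3 - 833 = x^3 + 3x^2 + 3x - 832. Since g(x) = h(x + 1) where h(x) = x^3 - 833, and h is irreducible over Q (because 833 is not a perfect cube, so h has no rational root, and a monic cubic with no rational root is irreducible), g is also irreducible (irreducibility is preserved under the substitution x → x + 1). Hence m_α(x) = x^3 + 3x^2 + 3x - 832.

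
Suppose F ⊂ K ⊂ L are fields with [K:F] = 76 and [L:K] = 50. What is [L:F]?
[L:F] = 3800

The tower law says that for any tower of field extensions F ⊂ K ⊂ L with finite degrees, [L:F] = [L:K] · [K:F]. Here this gives [L:F] = 50 · 76 = 3800.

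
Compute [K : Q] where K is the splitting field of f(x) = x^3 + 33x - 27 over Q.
[K : Q] = 6

By the rational root test, any rational root of the monic integer polynomial f(x) = x^3 + 33x - 27 must be an integer dividing the constant term -27, i.e. one of ±{1, 3, 9, 27}. Evaluating: f(1) = 7, f(-1) = -61, f(3) = 99, f(-3) = -153, f(9) = 999, f(-9) = -1053, f(27) = 20547, f(-27) = -20601; none is 0, so f has no rational root and is therefore irreducible over Q (a cubic with no linear factor over a field is irreducible). For an irreducible cubic, the Galois group is A_3 or S_3 according as the discriminant disc(f) = -4a^3 - 27b^2 = -4·(33)^3 - 27·(-27)^2 = -163431 is or is not a square in Q. Here disc(f) = -163431 is not a perfect square in Q, so the Galois group of f over Q is not contained in A_3 and must be all of S_3. The splitting field has degree |S_3| = 6 over Q, so [K : Q] = 6.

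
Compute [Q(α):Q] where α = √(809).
[Q(α):Q] = 2

[Q(α):Q] equals the degree of the minimal polynomial of α. Here α^2 = 809 and x^2 - 809 is irreducible (d = 809 is squarefree, ≠ 1, hence not a square), so deg(m_α) = 2. Thus [Q(α):Q] = 2.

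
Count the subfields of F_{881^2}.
F_{881^2} has 2 subfields

The subfields of F_{p^n} are exactly the fields F_{p^d} for d | n (each is the fixed field of the unique index-d subgroup of Gal(F_{p^n}/F_p) ≅ Z/nZ). The divisors of n = 2 are {1, 2}, giving 2 subfields: F_{881^1}, F_{881^2}.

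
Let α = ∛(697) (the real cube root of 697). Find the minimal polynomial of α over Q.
m_α(x) = x^3 - 697

α satisfies α^3 = 697, so x^3 - 697 annihilates α. By the rational root test, a rational root p/q (in lowest terms) of x^3 - 697 would satisfy p^3 = 697 q^3, forcing q = 1 and p^3 = 697; but 697 is not a perfect cube, contradiction. A monic cubic over Q with no rational root is irreducible (any nontrivial factorization would include a linear factor). Hence x^3 - 697 is the minimal polynomial of α, and in particular [Q(α):Q] = 3.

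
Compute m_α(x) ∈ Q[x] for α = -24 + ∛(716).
m_α(x) = x^3 + 72x^2 + 1728x + 13108

Set β = α + 24 = ∛(716), so β^3 = 716. Then (α + 24)^3 - 716 = 0, i.e. α is a root of g(x) = (x + 24)^3 - 716 = x^3 + 72x^2 + 1728x + 13108. Since g(x) = h(x + 24) where h(x) = x^3 - 716, and h is irreducible over Q (because 716 is not a perfect cube, so h has no rational root, and a monic cubic with no rational root is irreducible), g is also irreducible (irreducibility is preserved under the substitution x → x + 24). Hence m_α(x) = x^3 + 72x^2 + 1728x + 13108.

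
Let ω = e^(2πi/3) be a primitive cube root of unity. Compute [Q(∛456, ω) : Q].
[Q(∛456, ω) : Q] = 6

[Q(∛456):Q] = 3 (min poly x^3 - 456, irreducible since 456 is not a perfect cube). [Q(ω):Q] = 2 (min poly x^2 + x + 1). Since Q(∛456) ⊂ R and ω ∉ R, we have ω ∉ Q(∛456), so x^2 + x + 1 remains irreducible over Q(∛456) and [Q(∛456, ω) : Q(∛456)] = 2. By the tower law, [Q(∛456, ω) : Q] = 3 · 2 = 6. (In fact Q(∛456, ω) is the splitting field of x^3 - 456 over Q.)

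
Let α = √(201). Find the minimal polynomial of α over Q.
m_α(x) = x^2 - 201

α satisfies α^2 - 201 = 0, so x^2 - 201 annihilates α. Since d = 201 is squarefree and ≠ 1, it is not a perfect square in Q, so x^2 - 201 has no rational root and is therefore irreducible over Q (a degree-2 polynomial over a field is irreducible iff it has no root). Hence m_α(x) = x^2 - 201.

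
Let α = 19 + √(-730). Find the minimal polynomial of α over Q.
m_α(x) = x^2 - 38x + 1091

From α - 19 = √(-730), squaring gives (α - 19)^2 = -730, i.e. α^2 - 38α + 361 = -730, so α^2 - 38α + 1091 = 0. The discriminant of x^2 - 38x + 1091 is (-38)^2 - 4·(1091) = 1444 - 4364 = -2920, and 4·(-730) is not a perfect square in Q since -730 is squarefree and ≠ 1. Hence x^2 - 38x + 1091 is irreducible over Q and is the minimal polynomial of α.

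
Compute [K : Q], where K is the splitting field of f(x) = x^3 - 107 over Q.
[K : Q] = 6

The roots of x^3 - 107 are ∛107, ω∛107, ω^2∛107 where ω = e^(2πi/3) is a primitive cube root of unity, so K = Q(∛107, ω). Now [Q(∛107):Q] = 3 (since 107 is not a perfect cube, x^3 - 107 is irreducible) and [Q(ω):Q] = 2. Both 2 and 3 divide [K:Q], and [K:Q] ≤ 3·2 = 6, so [K:Q] = 6. (Equivalently: Q(∛107) ⊂ R but ω ∉ R, so [K : Q(∛107)] = 2.)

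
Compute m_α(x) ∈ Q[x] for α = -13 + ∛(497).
m_α(x) = x^3 + 39x^2 + 507x + 1700

Set β = α + 13 = ∛(497), so β^3 = 497. Then (α + 13)^3 - 497 = 0, i.e. α is a root of g(x) = (x + 13)^3 - 497 = x^3 + 39x^2 + 507x + 1700. Since g(x) = h(x + 13) where h(x) = x^3 - 497, and h is irreducible over Q (because 497 is not a perfect cube, so h has no rational root, and a monic cubic with no rational root is irreducible), g is also irreducible (irreducibility is preserved under the substitution x → x + 13). Hence m_α(x) = x^3 + 39x^2 + 507x + 1700.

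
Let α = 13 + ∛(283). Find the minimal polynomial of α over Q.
m_α(x) = x^3 - 39x^2 + 507x - 2480

Set β = α - 13 = ∛(283), so β^3 = 283. Then (α - 13)^3 - 283 = 0, i.e. α is a root of g(x) = (x - 13)^3 - 283 = x^3 - 39x^2 + 507x - 2480. Since g(x) = h(x - 13) where h(x) = x^3 - 283, and h is irreducible over Q (because 283 is not a perfect cube, so h has no rational root, and a monic cubic with no rational root is irreducible), g is also irreducible (irreducibility is preserved under the substitution x → x - 13). Hence m_α(x) = x^3 - 39x^2 + 507x - 2480.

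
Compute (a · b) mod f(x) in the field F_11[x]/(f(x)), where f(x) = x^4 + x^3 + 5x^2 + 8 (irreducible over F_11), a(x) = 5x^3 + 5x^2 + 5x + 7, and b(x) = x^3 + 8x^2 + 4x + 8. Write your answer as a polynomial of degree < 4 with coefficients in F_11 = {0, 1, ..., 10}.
a · b ≡ 6x^3 + 10x^2 + x + 1 (mod f(x))

Multiply in F_11[x]: a(x)·b(x) = (5x^3 + 5x^2 + 5x + 7)·(x^3 + 8x^2 + 4x + 8) = 5x^6 + x^5 + 10x^4 + 8x^3 + 6x^2 + 2x + 1. This has degree ≥ 4, so divide by f(x) over F_11: 5x^6 + x^5 + 10x^4 + 8x^3 + 6x^2 + 2x + 1 = (5x^2 + 7x)·(x^4 + x^3 + 5x^2 + 8) + (6x^3 + 10x^2 + x + 1). Hence a·b ≡ 6x^3 + 10x^2 + x + 1 (mod f). (F_11[x]/(f) is a field with 11^4 = 14641 elements since f is irreducible of degree 4.)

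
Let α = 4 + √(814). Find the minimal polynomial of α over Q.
m_α(x) = x^2 - 8x - 798

From α - 4 = √(814), squaring gives (α - 4)^2 = 814, i.e. α^2 - 8α + 16 = 814, so α^2 - 8α - 798 = 0. The discriminant of x^2 - 8x - 798 is (-8)^2 - 4·(-798) = 64 + 3192 = 3256, and 4·(814) is not a perfect square in Q since 814 is squarefree and ≠ 1. Hence x^2 - 8x - 798 is irreducible over Q and is the minimal polynomial of α.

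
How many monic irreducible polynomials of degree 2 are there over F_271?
There are 36585 monic irreducible polynomials of degree 2 over F_271

Each element of F_{271^2} that lies in no proper subfield is a root of exactly one monic irreducible of degree 2 over F_271, and each such polynomial has 2 distinct roots in F_{271^2}. By Möbius inversion the count is N_271(2) = (1/2) Σ_{d|2} μ(2/d) · 271^d = (1/2)(μ(2)·271^1 + μ(1)·271^2) = 73170/2 = 36585.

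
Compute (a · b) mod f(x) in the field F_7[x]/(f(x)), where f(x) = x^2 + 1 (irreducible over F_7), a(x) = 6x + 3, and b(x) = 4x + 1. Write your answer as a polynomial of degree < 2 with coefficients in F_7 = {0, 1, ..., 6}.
a · b ≡ 4x (mod f(x))

Multiply in F_7[x]: a(x)·b(x) = (6x + 3)·(4x + 1) = 3x^2 + 4x + 3. This has degree ≥ 2, so divide by f(x) over F_7: 3x^2 + 4x + 3 = (3)·(x^2 + 1) + (4x). Hence a·b ≡ 4x (mod f). (F_7[x]/(f) is a field with 7^2 = 49 elements since f is irreducible of degree 2.)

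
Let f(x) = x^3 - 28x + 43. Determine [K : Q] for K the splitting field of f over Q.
[K : Q] = 6

By the rational root test, any rational root of the monic integer polynomial f(x) = x^3 - 28x + 43 must be an integer dividing the constant term 43, i.e. one of ±{1, 43}. Evaluating: f(1) = 16, f(-1) = 70, f(43) = 78346, f(-43) = -78260; none is 0, so f has no rational root and is therefore irreducible over Q (a cubic with no linear factor over a field is irreducible). For an irreducible cubic, the Galois group is A_3 or S_3 according as the discriminant disc(f) = -4a^3 - 27b^2 = -4·(-28)^3 - 27·(43)^2 = 37885 is or is not a square in Q. Here disc(f) = 37885 is not a perfect square in Q, so the Galois group of f over Q is not contained in A_3 and must be all of S_3. The splitting field has degree |S_3| = 6 over Q, so [K : Q] = 6.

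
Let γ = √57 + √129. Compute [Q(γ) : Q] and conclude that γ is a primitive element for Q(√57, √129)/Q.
[Q(γ) : Q] = 4 (equivalently, Q(γ) = Q(√57, √129))

Obviously Q(γ) ⊆ Q(√57, √129), and [Q(√57, √129):Q] = 4 (since 57, 129 are distinct squarefree integers > 1 with 7353 not a perfect square). To show equality we compute the minimal polynomial of γ. From γ = √57 + √129: γ^2 = 57 + 2√(7353) + 129 = 186 + 2√(7353), so γ^2 - 186 = 2√(7353); squaring, (γ^2 - 186)^2 = 4·7353, i.e. γ^4 - 372γ^2 + 34596 - 29412 = 0, i.e. γ^4 - 372γ^2 + 5184 = 0. So γ is a root of x^4 - 372x^2 + 5184. This polynomial is irreducible over Q: it has no rational root (each ±√57 ± √129 is irrational), and any factorization into two quadratics over Q would force √(7353) ∈ Q (pairing opposite roots) or √57, √129 ∈ Q (other pairings), all impossible. Hence [Q(γ):Q] = 4 = [Q(√57, √129):Q], so Q(γ) = Q(√57, √129).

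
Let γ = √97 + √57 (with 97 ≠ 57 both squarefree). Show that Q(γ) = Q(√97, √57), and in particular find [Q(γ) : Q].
[Q(γ) : Q] = 4 (equivalently, Q(γ) = Q(√97, √57))

Obviously Q(γ) ⊆ Q(√97, √57), and [Q(√97, √57):Q] = 4 (since 97, 57 are distinct squarefree integers > 1 with 5529 not a perfect square). To show equality we compute the minimal polynomial of γ. From γ = √97 + √57: γ^2 = 97 + 2√(5529) + 57 = 154 + 2√(5529), so γ^2 - 154 = 2√(5529); squaring, (γ^2 - 154)^2 = 4·5529, i.e. γ^4 - 308γ^2 + 23716 - 22116 = 0, i.e. γ^4 - 308γ^2 + 1600 = 0. So γ is a root of x^4 - 308x^2 + 1600. This polynomial is irreducible over Q: it has no rational root (each ±√97 ± √57 is irrational), and any factorization into two quadratics over Q would force √(5529) ∈ Q (pairing opposite roots) or √97, √57 ∈ Q (other pairings), all impossible. Hence [Q(γ):Q] = 4 = [Q(√97, √57):Q], so Q(γ) = Q(√97, √57).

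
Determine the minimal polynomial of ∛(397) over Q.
m_α(x) = x^3 - 397

α satisfies α^3 = 397, so x^3 - 397 annihilates α. By the rational root test, a rational root p/q (in lowest terms) of x^3 - 397 would satisfy p^3 = 397 q^3, forcing q = 1 and p^3 = 397; but 397 is not a perfect cube, contradiction. A monic cubic over Q with no rational root is irreducible (any nontrivial factorization would include a linear factor). Hence x^3 - 397 is the minimal polynomial of α, and in particular [Q(α):Q] = 3.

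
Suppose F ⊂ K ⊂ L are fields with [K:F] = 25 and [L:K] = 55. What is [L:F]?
[L:F] = 1375

The tower law says that for any tower of field extensions F ⊂ K ⊂ L with finite degrees, [L:F] = [L:K] · [K:F]. Here this gives [L:F] = 55 · 25 = 1375.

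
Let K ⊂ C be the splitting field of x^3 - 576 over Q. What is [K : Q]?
[K : Q] = 6

The roots of x^3 - 576 are ∛576, ω∛576, ω^2∛576 where ω = e^(2πi/3) is a primitive cube root of unity, so K = Q(∛576, ω). Now [Q(∛576):Q] = 3 (since 576 is not a perfect cube, x^3 - 576 is irreducible) and [Q(ω):Q] = 2. Both 2 and 3 divide [K:Q], and [K:Q] ≤ 3·2 = 6, so [K:Q] = 6. (Equivalently: Q(∛576) ⊂ R but ω ∉ R, so [K : Q(∛576)] = 2.)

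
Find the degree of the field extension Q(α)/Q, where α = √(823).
[Q(α):Q] = 2

[Q(α):Q] equals the degree of the minimal polynomial of α. Here α^2 = 823 and x^2 - 823 is irreducible (d = 823 is squarefree, ≠ 1, hence not a square), so deg(m_α) = 2. Thus [Q(α):Q] = 2.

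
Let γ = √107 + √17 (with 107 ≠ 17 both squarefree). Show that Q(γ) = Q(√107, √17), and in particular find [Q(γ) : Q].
[Q(γ) : Q] = 4 (equivalently, Q(γ) = Q(√107, √17))

Obviously Q(γ) ⊆ Q(√107, √17), and [Q(√107, √17):Q] = 4 (since 107, 17 are distinct squarefree integers > 1 with 1819 not a perfect square). To show equality we compute the minimal polynomial of γ. From γ = √107 + √17: γ^2 = 107 + 2√(1819) + 17 = 124 + 2√(1819), so γ^2 - 124 = 2√(1819); squaring, (γ^2 - 124)^2 = 4·1819, i.e. γ^4 - 248γ^2 + 15376 - 7276 = 0, i.e. γ^4 - 248γ^2 + 8100 = 0. So γ is a root of x^4 - 248x^2 + 8100. This polynomial is irreducible over Q: it has no rational root (each ±√107 ± √17 is irrational), and any factorization into two quadratics over Q would force √(1819) ∈ Q (pairing opposite roots) or √107, √17 ∈ Q (other pairings), all impossible. Hence [Q(γ):Q] = 4 = [Q(√107, √17):Q], so Q(γ) = Q(√107, √17).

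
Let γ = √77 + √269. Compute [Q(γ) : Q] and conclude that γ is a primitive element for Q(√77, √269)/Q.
[Q(γ) : Q] = 4 (equivalently, Q(γ) = Q(√77, √269))

Obviously Q(γ) ⊆ Q(√77, √269), and [Q(√77, √269):Q] = 4 (since 77, 269 are distinct squarefree integers > 1 with 20713 not a perfect square). To show equality we compute the minimal polynomial of γ. From γ = √77 + √269: γ^2 = 77 + 2√(20713) + 269 = 346 + 2√(20713), so γ^2 - 346 = 2√(20713); squaring, (γ^2 - 346)^2 = 4·20713, i.e. γ^4 - 692γ^2 + 119716 - 82852 = 0, i.e. γ^4 - 692γ^2 + 36864 = 0. So γ is a root of x^4 - 692x^2 + 36864. This polynomial is irreducible over Q: it has no rational root (each ±√77 ± √269 is irrational), and any factorization into two quadratics over Q would force √(20713) ∈ Q (pairing opposite roots) or √77, √269 ∈ Q (other pairings), all impossible. Hence [Q(γ):Q] = 4 = [Q(√77, √269):Q], so Q(γ) = Q(√77, √269).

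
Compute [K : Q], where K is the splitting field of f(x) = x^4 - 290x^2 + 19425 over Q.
[K : Q] = 4

Solving the quadratic in x^2: x^2 = (290 ± √(290^2 - 4·19425))/2 = (290 ± √6400)/2 = (290 ± 80)/2, giving x^2 = 105 or x^2 = 185. So f(x) = (x^2 - 105)(x^2 - 185) and the roots of f are ±√105, ±√185. Hence the splitting field is K = Q(√105, √185). Since 105 and 185 are distinct squarefree integers > 1, their product 19425 is not a perfect square, so √185 ∉ Q(√105). By the tower law [K:Q] = [Q(√105,√185):Q(√105)] · [Q(√105):Q] = 2 · 2 = 4.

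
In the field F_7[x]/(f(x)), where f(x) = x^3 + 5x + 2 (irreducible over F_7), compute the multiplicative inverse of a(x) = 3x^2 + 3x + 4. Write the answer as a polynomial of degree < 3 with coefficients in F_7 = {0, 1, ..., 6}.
a(x)^(-1) ≡ 2x + 5 (mod f(x))

Since f is irreducible over F_7, F_7[x]/(f) is a field and a(x) ≠ 0 has an inverse. Apply the extended Euclidean algorithm to f(x) and a(x) in F_7[x]: f(x) = (5x + 2)·a(x) + (1). The last nonzero remainder is the constant 1 = gcd(f, a) in F_7. Back-substituting through the division chain expresses 1 = s(x)·a(x) + t(x)·f(x) with s(x) ≡ 2x + 5 (mod f), so a(x)^(-1) ≡ s(x) = 2x + 5 (mod f). Check: (3x^2 + 3x + 4)·(2x + 5) = 6x^3 + 2x + 6 ≡ 1 (mod x^3 + 5x + 2).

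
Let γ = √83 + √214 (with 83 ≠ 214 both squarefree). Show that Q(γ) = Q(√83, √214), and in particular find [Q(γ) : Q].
[Q(γ) : Q] = 4 (equivalently, Q(γ) = Q(√83, √214))

Obviously Q(γ) ⊆ Q(√83, √214), and [Q(√83, √214):Q] = 4 (since 83, 214 are distinct squarefree integers > 1 with 17762 not a perfect square). To show equality we compute the minimal polynomial of γ. From γ = √83 + √214: γ^2 = 83 + 2√(17762) + 214 = 297 + 2√(17762), so γ^2 - 297 = 2√(17762); squaring, (γ^2 - 297)^2 = 4·17762, i.e. γ^4 - 594γ^2 + 88209 - 71048 = 0, i.e. γ^4 - 594γ^2 + 17161 = 0. So γ is a root of x^4 - 594x^2 + 17161. This polynomial is irreducible over Q: it has no rational root (each ±√83 ± √214 is irrational), and any factorization into two quadratics over Q would force √(17762) ∈ Q (pairing opposite roots) or √83, √214 ∈ Q (other pairings), all impossible. Hence [Q(γ):Q] = 4 = [Q(√83, √214):Q], so Q(γ) = Q(√83, √214).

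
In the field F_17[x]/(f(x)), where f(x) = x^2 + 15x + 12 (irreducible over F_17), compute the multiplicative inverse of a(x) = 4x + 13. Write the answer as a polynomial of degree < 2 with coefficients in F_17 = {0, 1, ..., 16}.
a(x)^(-1) ≡ 5x + 12 (mod f(x))

Since f is irreducible over F_17, F_17[x]/(f) is a field and a(x) ≠ 0 has an inverse. Apply the extended Euclidean algorithm to f(x) and a(x) in F_17[x]: f(x) = (13x + 4)·a(x) + (11). The last nonzero remainder is the constant 11 = gcd(f, a) in F_17. Back-substituting through the division chain expresses 11 = s(x)·a(x) + t(x)·f(x) with s(x) ≡ 4x + 13 (mod f), so (4x + 13)·a(x) ≡ 11 (mod f). Multiplying by 11^(-1) ≡ 14 in F_17 gives a(x)^(-1) ≡ 14·(4x + 13) ≡ 5x + 12 (mod f). Check: (4x + 13)·(5x + 12) = 3x^2 + 11x + 3 ≡ 1 (mod x^2 + 15x + 12).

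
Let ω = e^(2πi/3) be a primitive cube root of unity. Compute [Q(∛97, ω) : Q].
[Q(∛97, ω) : Q] = 6

[Q(∛97):Q] = 3 (min poly x^3 - 97, irreducible since 97 is not a perfect cube). [Q(ω):Q] = 2 (min poly x^2 + x + 1). Since Q(∛97) ⊂ R and ω ∉ R, we have ω ∉ Q(∛97), so x^2 + x + 1 remains irreducible over Q(∛97) and [Q(∛97, ω) : Q(∛97)] = 2. By the tower law, [Q(∛97, ω) : Q] = 3 · 2 = 6. (In fact Q(∛97, ω) is the splitting field of x^3 - 97 over Q.)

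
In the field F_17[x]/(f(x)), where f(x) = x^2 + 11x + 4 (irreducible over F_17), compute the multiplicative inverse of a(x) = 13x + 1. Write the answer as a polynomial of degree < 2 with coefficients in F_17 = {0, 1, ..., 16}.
a(x)^(-1) ≡ 3x + 4 (mod f(x))

Since f is irreducible over F_17, F_17[x]/(f) is a field and a(x) ≠ 0 has an inverse. Apply the extended Euclidean algorithm to f(x) and a(x) in F_17[x]: f(x) = (4x + 11)·a(x) + (10). The last nonzero remainder is the constant 10 = gcd(f, a) in F_17. Back-substituting through the division chain expresses 10 = s(x)·a(x) + t(x)·f(x) with s(x) ≡ 13x + 6 (mod f), so (13x + 6)·a(x) ≡ 10 (mod f). Multiplying by 10^(-1) ≡ 12 in F_17 gives a(x)^(-1) ≡ 12·(13x + 6) ≡ 3x + 4 (mod f). Check: (13x + 1)·(3x + 4) = 5x^2 + 4x + 4 ≡ 1 (mod x^2 + 11x + 4).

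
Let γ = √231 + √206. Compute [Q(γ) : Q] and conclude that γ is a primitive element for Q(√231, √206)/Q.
[Q(γ) : Q] = 4 (equivalently, Q(γ) = Q(√231, √206))

Obviously Q(γ) ⊆ Q(√231, √206), and [Q(√231, √206):Q] = 4 (since 231, 206 are distinct squarefree integers > 1 with 47586 not a perfect square). To show equality we compute the minimal polynomial of γ. From γ = √231 + √206: γ^2 = 231 + 2√(47586) + 206 = 437 + 2√(47586), so γ^2 - 437 = 2√(47586); squaring, (γ^2 - 437)^2 = 4·47586, i.e. γ^4 - 874γ^2 + 190969 - 190344 = 0, i.e. γ^4 - 874γ^2 + 625 = 0. So γ is a root of x^4 - 874x^2 + 625. This polynomial is irreducible over Q: it has no rational root (each ±√231 ± √206 is irrational), and any factorization into two quadratics over Q would force √(47586) ∈ Q (pairing opposite roots) or √231, √206 ∈ Q (other pairings), all impossible. Hence [Q(γ):Q] = 4 = [Q(√231, √206):Q], so Q(γ) = Q(√231, √206).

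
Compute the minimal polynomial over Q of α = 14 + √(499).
m_α(x) = x^2 - 28x - 303

From α - 14 = √(499), squaring gives (α - 14)^2 = 499, i.e. α^2 - 28α + 196 = 499, so α^2 - 28α - 303 = 0. The discriminant of x^2 - 28x - 303 is (-28)^2 - 4·(-303) = 784 + 1212 = 1996, and 4·(499) is not a perfect square in Q since 499 is squarefree and ≠ 1. Hence x^2 - 28x - 303 is irreducible over Q and is the minimal polynomial of α.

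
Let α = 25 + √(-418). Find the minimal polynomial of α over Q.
m_α(x) = x^2 - 50x + 1043

From α - 25 = √(-418), squaring gives (α - 25)^2 = -418, i.e. α^2 - 50α + 625 = -418, so α^2 - 50α + 1043 = 0. The discriminant of x^2 - 50x + 1043 is (-50)^2 - 4·(1043) = 2500 - 4172 = -1672, and 4·(-418) is not a perfect square in Q since -418 is squarefree and ≠ 1. Hence x^2 - 50x + 1043 is irreducible over Q and is the minimal polynomial of α.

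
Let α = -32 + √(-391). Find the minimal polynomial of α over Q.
m_α(x) = x^2 + 64x + 1415

From α + 32 = √(-391), squaring gives (α + 32)^2 = -391, i.e. α^2 + 64α + 1024 = -391, so α^2 + 64α + 1415 = 0. The discriminant of x^2 + 64x + 1415 is (64)^2 - 4·(1415) = 4096 - 5660 = -1564, and 4·(-391) is not a perfect square in Q since -391 is squarefree and ≠ 1. Hence x^2 + 64x + 1415 is irreducible over Q and is the minimal polynomial of α.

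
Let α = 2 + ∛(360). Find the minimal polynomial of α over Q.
m_α(x) = x^3 - 6x^2 + 12x - 368

Set β = α - 2 = ∛(360), so β^3 = 360. Then (α - 2)^3 - 360 = 0, i.e. α is a root of g(x) = (x - 2)^3 - 360 = x^3 - 6x^2 + 12x - 368. Since g(x) = h(x - 2) where h(x) = x^3 - 360, and h is irreducible over Q (because 360 is not a perfect cube, so h has no rational root, and a monic cubic with no rational root is irreducible), g is also irreducible (irreducibility is preserved under the substitution x → x - 2). Hence m_α(x) = x^3 - 6x^2 + 12x - 368.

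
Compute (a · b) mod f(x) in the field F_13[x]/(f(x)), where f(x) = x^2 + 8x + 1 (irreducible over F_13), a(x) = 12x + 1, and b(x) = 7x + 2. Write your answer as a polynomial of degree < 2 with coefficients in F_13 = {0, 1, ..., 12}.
a · b ≡ 9x + 9 (mod f(x))

Multiply in F_13[x]: a(x)·b(x) = (12x + 1)·(7x + 2) = 6x^2 + 5x + 2. This has degree ≥ 2, so divide by f(x) over F_13: 6x^2 + 5x + 2 = (6)·(x^2 + 8x + 1) + (9x + 9). Hence a·b ≡ 9x + 9 (mod f). (F_13[x]/(f) is a field with 13^2 = 169 elements since f is irreducible of degree 2.)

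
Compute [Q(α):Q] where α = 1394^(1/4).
[Q(α):Q] = 4

α is a root of x^4 - 1394. By Eisenstein's criterion at the prime p = 2 (which divides the constant term 1394 but p^2 = 4 does not, since 1394 is squarefree), x^4 - 1394 is irreducible over Q. Hence [Q(α):Q] = 4.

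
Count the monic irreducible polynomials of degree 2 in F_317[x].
There are 50086 monic irreducible polynomials of degree 2 over F_317

Each element of F_{317^2} that lies in no proper subfield is a root of exactly one monic irreducible of degree 2 over F_317, and each such polynomial has 2 distinct roots in F_{317^2}. By Möbius inversion the count is N_317(2) = (1/2) Σ_{d|2} μ(2/d) · 317^d = (1/2)(μ(2)·317^1 + μ(1)·317^2) = 100172/2 = 50086.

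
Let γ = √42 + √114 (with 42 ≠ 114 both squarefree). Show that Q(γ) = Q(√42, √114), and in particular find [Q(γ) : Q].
[Q(γ) : Q] = 4 (equivalently, Q(γ) = Q(√42, √114))

Obviously Q(γ) ⊆ Q(√42, √114), and [Q(√42, √114):Q] = 4 (since 42, 114 are distinct squarefree integers > 1 with 4788 not a perfect square). To show equality we compute the minimal polynomial of γ. From γ = √42 + √114: γ^2 = 42 + 2√(4788) + 114 = 156 + 2√(4788), so γ^2 - 156 = 2√(4788); squaring, (γ^2 - 156)^2 = 4·4788, i.e. γ^4 - 312γ^2 + 24336 - 19152 = 0, i.e. γ^4 - 312γ^2 + 5184 = 0. So γ is a root of x^4 - 312x^2 + 5184. This polynomial is irreducible over Q: it has no rational root (each ±√42 ± √114 is irrational), and any factorization into two quadratics over Q would force √(4788) ∈ Q (pairing opposite roots) or √42, √114 ∈ Q (other pairings), all impossible. Hence [Q(γ):Q] = 4 = [Q(√42, √114):Q], so Q(γ) = Q(√42, √114).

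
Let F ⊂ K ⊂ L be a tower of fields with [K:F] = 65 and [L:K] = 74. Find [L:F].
[L:F] = 4810

The tower law says that for any tower of field extensions F ⊂ K ⊂ L with finite degrees, [L:F] = [L:K] · [K:F]. Here this gives [L:F] = 74 · 65 = 4810.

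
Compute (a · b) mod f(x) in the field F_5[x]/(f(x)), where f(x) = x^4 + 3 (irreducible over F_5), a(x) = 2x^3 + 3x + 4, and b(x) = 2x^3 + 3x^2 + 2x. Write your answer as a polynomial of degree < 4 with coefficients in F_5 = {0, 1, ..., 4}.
a · b ≡ 2x^3 + x^2 (mod f(x))

Multiply in F_5[x]: a(x)·b(x) = (2x^3 + 3x + 4)·(2x^3 + 3x^2 + 2x) = 4x^6 + x^5 + 2x^3 + 3x^2 + 3x. This has degree ≥ 4, so divide by f(x) over F_5: 4x^6 + x^5 + 2x^3 + 3x^2 + 3x = (4x^2 + x)·(x^4 + 3) + (2x^3 + x^2). Hence a·b ≡ 2x^3 + x^2 (mod f). (F_5[x]/(f) is a field with 5^4 = 625 elements since f is irreducible of degree 4.)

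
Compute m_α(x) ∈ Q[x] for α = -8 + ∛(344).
m_α(x) = x^3 + 24x^2 + 192x + 168

Set β = α + 8 = ∛(344), so β^3 = 344. Then (α + 8)^3 - 344 = 0, i.e. α is a root of g(x) = (x + 8)^3 - 344 = x^3 + 24x^2 + 192x + 168. Since g(x) = h(x + 8) where h(x) = x^3 - 344, and h is irreducible over Q (because 344 is not a perfect cube, so h has no rational root, and a monic cubic with no rational root is irreducible), g is also irreducible (irreducibility is preserved under the substitution x → x + 8). Hence m_α(x) = x^3 + 24x^2 + 192x + 168.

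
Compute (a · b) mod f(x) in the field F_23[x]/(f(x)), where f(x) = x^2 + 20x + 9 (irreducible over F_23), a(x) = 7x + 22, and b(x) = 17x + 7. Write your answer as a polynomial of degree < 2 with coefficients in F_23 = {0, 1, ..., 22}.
a · b ≡ 21x + 3 (mod f(x))

Multiply in F_23[x]: a(x)·b(x) = (7x + 22)·(17x + 7) = 4x^2 + 9x + 16. This has degree ≥ 2, so divide by f(x) over F_23: 4x^2 + 9x + 16 = (4)·(x^2 + 20x + 9) + (21x + 3). Hence a·b ≡ 21x + 3 (mod f). (F_23[x]/(f) is a field with 23^2 = 529 elements since f is irreducible of degree 2.)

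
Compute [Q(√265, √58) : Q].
[Q(√265, √58) : Q] = 4

[Q(√265):Q] = 2 (min poly x^2 - 265, irreducible since 265 is squarefree > 1). For the top step, suppose √58 ∈ Q(√265), say √58 = c + d√265 with c, d ∈ Q. Squaring: 58 = c^2 + 265d^2 + 2cd√265. Since √265 ∉ Q this forces 2cd = 0. If d = 0 then √58 = c ∈ Q, contradicting 58 squarefree > 1. If c = 0 then 58 = 265d^2, so 265·58 = (265d)^2 is a perfect square in Q — but 265·58 = 15370 is not a perfect square (since 265 and 58 are distinct squarefree integers). Contradiction. Hence √58 ∉ Q(√265), so x^2 - 58 stays irreducible over Q(√265) and [Q(√265, √58) : Q(√265)] = 2. By the tower law, [Q(√265, √58) : Q] = 2 · 2 = 4.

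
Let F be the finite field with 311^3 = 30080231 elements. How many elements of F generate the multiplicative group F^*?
There are φ(30080230) = 11028960 primitive elements

F_q^* is cyclic of order q - 1 = 30080230. A cyclic group of order m has exactly φ(m) generators. Here m = 30080230 = 2 · 5 · 19 · 31 · 5107, so the number of primitive elements is φ(30080230) = 11028960.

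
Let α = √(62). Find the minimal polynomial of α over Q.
m_α(x) = x^2 - 62

α satisfies α^2 - 62 = 0, so x^2 - 62 annihilates α. Since d = 62 is squarefree and ≠ 1, it is not a perfect square in Q, so x^2 - 62 has no rational root and is therefore irreducible over Q (a degree-2 polynomial over a field is irreducible iff it has no root). Hence m_α(x) = x^2 - 62.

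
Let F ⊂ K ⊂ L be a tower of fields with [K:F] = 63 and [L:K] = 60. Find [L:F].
[L:F] = 3780

The tower law says that for any tower of field extensions F ⊂ K ⊂ L with finite degrees, [L:F] = [L:K] · [K:F]. Here this gives [L:F] = 60 · 63 = 3780.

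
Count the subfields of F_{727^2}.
F_{727^2} has 2 subfields

The subfields of F_{p^n} are exactly the fields F_{p^d} for d | n (each is the fixed field of the unique index-d subgroup of Gal(F_{p^n}/F_p) ≅ Z/nZ). The divisors of n = 2 are {1, 2}, giving 2 subfields: F_{727^1}, F_{727^2}.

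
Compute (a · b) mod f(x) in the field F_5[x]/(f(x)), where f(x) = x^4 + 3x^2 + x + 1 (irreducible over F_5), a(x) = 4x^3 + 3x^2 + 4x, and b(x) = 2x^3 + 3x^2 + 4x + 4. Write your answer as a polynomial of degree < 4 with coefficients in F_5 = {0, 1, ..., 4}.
a · b ≡ 3x^3 + 4x + 1 (mod f(x))

Multiply in F_5[x]: a(x)·b(x) = (4x^3 + 3x^2 + 4x)·(2x^3 + 3x^2 + 4x + 4) = 3x^6 + 3x^5 + 3x^4 + 3x^2 + x. This has degree ≥ 4, so divide by f(x) over F_5: 3x^6 + 3x^5 + 3x^4 + 3x^2 + x = (3x^2 + 3x + 4)·(x^4 + 3x^2 + x + 1) + (3x^3 + 4x + 1). Hence a·b ≡ 3x^3 + 4x + 1 (mod f). (F_5[x]/(f) is a field with 5^4 = 625 elements since f is irreducible of degree 4.)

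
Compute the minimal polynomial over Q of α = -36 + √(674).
m_α(x) = x^2 + 72x + 622

From α + 36 = √(674), squaring gives (α + 36)^2 = 674, i.e. α^2 + 72α + 1296 = 674, so α^2 + 72α + 622 = 0. The discriminant of x^2 + 72x + 622 is (72)^2 - 4·(622) = 5184 - 2488 = 2696, and 4·(674) is not a perfect square in Q since 674 is squarefree and ≠ 1. Hence x^2 + 72x + 622 is irreducible over Q and is the minimal polynomial of α.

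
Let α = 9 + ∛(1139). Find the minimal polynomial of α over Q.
m_α(x) = x^3 - 27x^2 + 243x - 1868

Set β = α - 9 = ∛(1139), so β^3 = 1139. Then (α - 9)^3 - 1139 = 0, i.e. α is a root of g(x) = (x - 9)^3 - 1139 = x^3 - 27x^2 + 243x - 1868. Since g(x) = h(x - 9) where h(x) = x^3 - 1139, and h is irreducible over Q (because 1139 is not a perfect cube, so h has no rational root, and a monic cubic with no rational root is irreducible), g is also irreducible (irreducibility is preserved under the substitution x → x - 9). Hence m_α(x) = x^3 - 27x^2 + 243x - 1868.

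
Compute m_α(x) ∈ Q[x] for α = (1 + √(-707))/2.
m_α(x) = x^2 - x + 177

From 2α - 1 = √(-707), squaring gives (2α - 1)^2 = -707, i.e. 4α^2 - 4α + 1 = -707, so α^2 - α + (1 + 707)/4 = 0. Since -707 ≡ 1 (mod 4), (1 + 707)/4 = 177 ∈ Z. The polynomial x^2 - x + 177 has discriminant 1 - 4·(177) = -707, which is not a perfect square in Q (d = -707 is squarefree and ≠ 1), so x^2 - x + 177 is irreducible over Q. It is the minimal polynomial of α.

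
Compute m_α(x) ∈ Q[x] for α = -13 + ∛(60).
m_α(x) = x^3 + 39x^2 + 507x + 2137

Set β = α + 13 = ∛(60), so β^3 = 60. Then (α + 13)^3 - 60 = 0, i.e. α is a root of g(x) = (x + 13)^3 - 60 = x^3 + 39x^2 + 507x + 2137. Since g(x) = h(x + 13) where h(x) = x^3 - 60, and h is irreducible over Q (because 60 is not a perfect cube, so h has no rational root, and a monic cubic with no rational root is irreducible), g is also irreducible (irreducibility is preserved under the substitution x → x + 13). Hence m_α(x) = x^3 + 39x^2 + 507x + 2137.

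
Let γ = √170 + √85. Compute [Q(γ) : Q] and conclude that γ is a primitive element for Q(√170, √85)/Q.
[Q(γ) : Q] = 4 (equivalently, Q(γ) = Q(√170, √85))

Obviously Q(γ) ⊆ Q(√170, √85), and [Q(√170, √85):Q] = 4 (since 170, 85 are distinct squarefree integers > 1 with 14450 not a perfect square). To show equality we compute the minimal polynomial of γ. From γ = √170 + √85: γ^2 = 170 + 2√(14450) + 85 = 255 + 2√(14450), so γ^2 - 255 = 2√(14450); squaring, (γ^2 - 255)^2 = 4·14450, i.e. γ^4 - 510γ^2 + 65025 - 57800 = 0, i.e. γ^4 - 510γ^2 + 7225 = 0. So γ is a root of x^4 - 510x^2 + 7225. This polynomial is irreducible over Q: it has no rational root (each ±√170 ± √85 is irrational), and any factorization into two quadratics over Q would force √(14450) ∈ Q (pairing opposite roots) or √170, √85 ∈ Q (other pairings), all impossible. Hence [Q(γ):Q] = 4 = [Q(√170, √85):Q], so Q(γ) = Q(√170, √85).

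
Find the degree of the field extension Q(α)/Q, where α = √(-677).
[Q(α):Q] = 2

[Q(α):Q] equals the degree of the minimal polynomial of α. Here α^2 = -677 and x^2 + 677 is irreducible (d = -677 is squarefree, ≠ 1, hence not a square), so deg(m_α) = 2. Thus [Q(α):Q] = 2.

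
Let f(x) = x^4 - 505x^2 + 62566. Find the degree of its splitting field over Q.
[K : Q] = 4

Solving the quadratic in x^2: x^2 = (505 ± √(505^2 - 4·62566))/2 = (505 ± √4761)/2 = (505 ± 69)/2, giving x^2 = 218 or x^2 = 287. So f(x) = (x^2 - 218)(x^2 - 287) and the roots of f are ±√218, ±√287. Hence the splitting field is K = Q(√218, √287). Since 218 and 287 are distinct squarefree integers > 1, their product 62566 is not a perfect square, so √287 ∉ Q(√218). By the tower law [K:Q] = [Q(√218,√287):Q(√218)] · [Q(√218):Q] = 2 · 2 = 4.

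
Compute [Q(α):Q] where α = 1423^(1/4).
[Q(α):Q] = 4

α is a root of x^4 - 1423. By Eisenstein's criterion at the prime p = 1423 (which divides the constant term 1423 but p^2 = 2024929 does not, since 1423 is squarefree), x^4 - 1423 is irreducible over Q. Hence [Q(α):Q] = 4.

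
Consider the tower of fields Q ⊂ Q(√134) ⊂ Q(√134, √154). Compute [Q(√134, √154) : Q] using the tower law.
[Q(√134, √154) : Q] = 4

[Q(√134):Q] = 2 (min poly x^2 - 134, irreducible since 134 is squarefree > 1). For the top step, suppose √154 ∈ Q(√134), say √154 = c + d√134 with c, d ∈ Q. Squaring: 154 = c^2 + 134d^2 + 2cd√134. Since √134 ∉ Q this forces 2cd = 0. If d = 0 then √154 = c ∈ Q, contradicting 154 squarefree > 1. If c = 0 then 154 = 134d^2, so 134·154 = (134d)^2 is a perfect square in Q — but 134·154 = 20636 is not a perfect square (since 134 and 154 are distinct squarefree integers). Contradiction. Hence √154 ∉ Q(√134), so x^2 - 154 stays irreducible over Q(√134) and [Q(√134, √154) : Q(√134)] = 2. By the tower law, [Q(√134, √154) : Q] = 2 · 2 = 4.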